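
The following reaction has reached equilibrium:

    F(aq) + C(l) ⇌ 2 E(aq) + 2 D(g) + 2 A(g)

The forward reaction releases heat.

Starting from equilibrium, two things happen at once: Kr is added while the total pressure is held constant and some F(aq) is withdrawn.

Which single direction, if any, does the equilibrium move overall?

cannot be determined

Adding inert gas at constant total pressure expands the volume and lowers every reacting partial pressure. With Δn_gas = 4 − 0 = +4, Q moves away from K toward the side with fewer gas moles, so the system shifts toward the side with more gas moles — to the right.
Removing F (aq), a reactant, drives the reaction to the left.
The individual effects push in opposite directions; without quantitative information the net direction cannot be determined.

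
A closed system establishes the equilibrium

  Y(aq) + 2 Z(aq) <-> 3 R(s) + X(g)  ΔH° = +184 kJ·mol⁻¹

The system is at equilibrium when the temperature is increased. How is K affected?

K depends on temperature via the van 't Hoff relation. The forward reaction is endothermic, so raising T increases K.

increases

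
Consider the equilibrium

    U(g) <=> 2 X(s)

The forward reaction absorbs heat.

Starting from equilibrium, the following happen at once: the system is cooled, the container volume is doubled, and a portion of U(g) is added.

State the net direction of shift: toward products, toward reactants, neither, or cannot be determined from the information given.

cannot be determined

The forward reaction is endothermic. Lowering T favours the exothermic direction — shift to the left.
Gas moles: reactants 1, products 0 (Δn_gas = -1). Expansion shifts the system toward the side with more moles of gas — to the left.
Adding U (g), a reactant, drives the reaction to the right.
The individual effects push in opposite directions; without quantitative information the net direction cannot be determined.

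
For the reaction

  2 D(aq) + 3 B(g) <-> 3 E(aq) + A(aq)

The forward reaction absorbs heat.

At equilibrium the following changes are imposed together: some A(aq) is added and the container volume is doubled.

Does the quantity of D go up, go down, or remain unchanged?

Adding A (aq), a product, drives the reaction to the left.
Gas moles: reactants 3, products 0 (Δn_gas = -3). Expansion shifts the system toward the side with more moles of gas — to the left.
The net shift is to the left. D is a reactant, so its amount increases.

increases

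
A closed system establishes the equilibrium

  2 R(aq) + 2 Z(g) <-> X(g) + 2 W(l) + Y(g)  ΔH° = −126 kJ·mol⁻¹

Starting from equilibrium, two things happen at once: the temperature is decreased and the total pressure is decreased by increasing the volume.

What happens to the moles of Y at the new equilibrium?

increases

The forward reaction is exothermic. Lowering T favours the exothermic direction — shift to the right.
Gas moles: reactants 2, products 2. Δn_gas = 0, so a volume change leaves Q equal to K — no shift from this change.
The net shift is to the right. Y is a product, so its amount increases.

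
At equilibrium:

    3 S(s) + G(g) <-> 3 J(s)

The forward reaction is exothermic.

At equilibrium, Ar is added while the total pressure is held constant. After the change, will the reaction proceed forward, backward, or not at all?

Adding inert gas at constant total pressure expands the volume and lowers every reacting partial pressure. With Δn_gas = 0 − 1 = -1, Q moves away from K toward the side with fewer gas moles, so the system shifts toward the side with more gas moles — to the left.

left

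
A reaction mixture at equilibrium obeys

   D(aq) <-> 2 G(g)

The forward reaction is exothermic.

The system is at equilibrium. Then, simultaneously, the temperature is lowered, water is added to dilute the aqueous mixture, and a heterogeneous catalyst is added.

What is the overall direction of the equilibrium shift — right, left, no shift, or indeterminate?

The forward reaction is exothermic. Lowering T favours the exothermic direction — shift to the right.
Dilution lowers every aqueous concentration by the same factor. Δn_aq = 0 − 1 = -1, so the system shifts toward the side with more dissolved moles — to the left.
A catalyst speeds both forward and reverse rates equally; it changes neither Q nor K — no shift from this change.
The individual effects push in opposite directions; without quantitative information the net direction cannot be determined.

cannot be determined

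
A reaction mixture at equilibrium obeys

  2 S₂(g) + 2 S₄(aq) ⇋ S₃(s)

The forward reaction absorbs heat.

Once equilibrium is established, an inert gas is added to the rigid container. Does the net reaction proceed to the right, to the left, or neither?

At constant volume, adding an inert gas leaves every reacting species' partial pressure unchanged, so Q is unchanged — no shift from this change.

no shift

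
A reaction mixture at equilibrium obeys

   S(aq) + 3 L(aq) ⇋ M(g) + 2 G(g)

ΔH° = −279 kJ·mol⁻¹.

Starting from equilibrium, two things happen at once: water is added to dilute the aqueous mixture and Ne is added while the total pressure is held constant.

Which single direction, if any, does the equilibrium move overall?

cannot be determined

Dilution lowers every aqueous concentration by the same factor. Δn_aq = 0 − 4 = -4, so the system shifts toward the side with more dissolved moles — to the left.
Adding inert gas at constant total pressure expands the volume and lowers every reacting partial pressure. With Δn_gas = 3 − 0 = +3, Q moves away from K toward the side with fewer gas moles, so the system shifts toward the side with more gas moles — to the right.
The individual effects push in opposite directions; without quantitative information the net direction cannot be determined.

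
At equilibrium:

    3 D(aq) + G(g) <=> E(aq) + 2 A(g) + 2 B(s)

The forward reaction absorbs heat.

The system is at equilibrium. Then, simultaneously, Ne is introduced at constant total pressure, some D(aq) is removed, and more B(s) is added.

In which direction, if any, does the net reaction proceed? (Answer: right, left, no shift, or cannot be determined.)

cannot be determined

Adding inert gas at constant total pressure expands the volume and lowers every reacting partial pressure. With Δn_gas = 2 − 1 = +1, Q moves away from K toward the side with fewer gas moles, so the system shifts toward the side with more gas moles — to the right.
Removing D (aq), a reactant, drives the reaction to the left.
B is a pure solid; its activity is 1 regardless of amount, so Q is unaffected — no shift from this change.
The individual effects push in opposite directions; without quantitative information the net direction cannot be determined.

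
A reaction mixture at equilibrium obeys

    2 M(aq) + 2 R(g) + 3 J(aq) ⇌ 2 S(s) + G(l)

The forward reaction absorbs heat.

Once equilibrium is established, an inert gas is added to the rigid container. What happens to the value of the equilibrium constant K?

The equilibrium constant depends only on temperature. This perturbation changes neither the position of equilibrium nor K.

unchanged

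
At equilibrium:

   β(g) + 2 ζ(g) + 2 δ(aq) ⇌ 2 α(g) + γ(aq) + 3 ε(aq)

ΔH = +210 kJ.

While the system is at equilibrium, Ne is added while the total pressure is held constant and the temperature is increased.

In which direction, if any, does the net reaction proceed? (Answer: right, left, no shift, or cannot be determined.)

Adding inert gas at constant total pressure expands the volume and lowers every reacting partial pressure. With Δn_gas = 2 − 3 = -1, Q moves away from K toward the side with fewer gas moles, so the system shifts toward the side with more gas moles — to the left.
The forward reaction is endothermic. Raising T favours the endothermic direction — shift to the right.
The individual effects push in opposite directions; without quantitative information the net direction cannot be determined.

cannot be determined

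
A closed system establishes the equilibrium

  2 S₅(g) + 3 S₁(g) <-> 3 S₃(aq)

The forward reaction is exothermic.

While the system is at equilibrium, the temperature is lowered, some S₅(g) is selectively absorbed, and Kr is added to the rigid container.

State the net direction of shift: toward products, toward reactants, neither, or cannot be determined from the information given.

cannot be determined

The forward reaction is exothermic. Lowering T favours the exothermic direction — shift to the right.
Removing S₅ (g), a reactant, drives the reaction to the left.
At constant volume, adding an inert gas leaves every reacting species' partial pressure unchanged, so Q is unchanged — no shift from this change.
The individual effects push in opposite directions; without quantitative information the net direction cannot be determined.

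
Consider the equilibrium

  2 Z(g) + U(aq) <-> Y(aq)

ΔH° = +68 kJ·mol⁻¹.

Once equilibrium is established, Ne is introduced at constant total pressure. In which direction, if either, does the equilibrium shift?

Adding inert gas at constant total pressure expands the volume and lowers every reacting partial pressure. With Δn_gas = 0 − 2 = -2, Q moves away from K toward the side with fewer gas moles, so the system shifts toward the side with more gas moles — to the left.

left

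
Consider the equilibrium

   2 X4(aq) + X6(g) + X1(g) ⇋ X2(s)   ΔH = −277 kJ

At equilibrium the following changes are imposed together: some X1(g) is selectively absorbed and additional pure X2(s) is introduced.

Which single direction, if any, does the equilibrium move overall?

Removing X1 (g), a reactant, drives the reaction to the left.
X2 is a pure solid; its activity is 1 regardless of amount, so Q is unaffected — no shift from this change.
Only the nonzero effect(s) matter; the net shift is to the left.

left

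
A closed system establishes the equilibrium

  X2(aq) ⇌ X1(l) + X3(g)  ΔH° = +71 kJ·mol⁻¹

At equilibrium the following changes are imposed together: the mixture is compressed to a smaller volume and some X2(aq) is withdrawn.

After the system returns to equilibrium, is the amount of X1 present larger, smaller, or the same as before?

decreases

Gas moles: reactants 0, products 1 (Δn_gas = +1). Compression shifts the system toward the side with fewer moles of gas — to the left.
Removing X2 (aq), a reactant, drives the reaction to the left.
The net shift is to the left. X1 is a product, so its amount decreases.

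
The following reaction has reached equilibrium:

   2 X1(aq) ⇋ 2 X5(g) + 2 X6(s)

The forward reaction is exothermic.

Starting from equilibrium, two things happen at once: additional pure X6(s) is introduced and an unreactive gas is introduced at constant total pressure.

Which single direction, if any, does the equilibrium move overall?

right

X6 is a pure solid; its activity is 1 regardless of amount, so Q is unaffected — no shift from this change.
Adding inert gas at constant total pressure expands the volume and lowers every reacting partial pressure. With Δn_gas = 2 − 0 = +2, Q moves away from K toward the side with fewer gas moles, so the system shifts toward the side with more gas moles — to the right.
Only the nonzero effect(s) matter; the net shift is to the right.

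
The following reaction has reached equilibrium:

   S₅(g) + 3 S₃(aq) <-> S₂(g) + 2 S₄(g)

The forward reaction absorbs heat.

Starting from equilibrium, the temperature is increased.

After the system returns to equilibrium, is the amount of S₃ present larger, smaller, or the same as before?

decreases

The forward reaction is endothermic. Raising T favours the endothermic direction — shift to the right.
The net shift is to the right. S₃ is a reactant, so its amount decreases.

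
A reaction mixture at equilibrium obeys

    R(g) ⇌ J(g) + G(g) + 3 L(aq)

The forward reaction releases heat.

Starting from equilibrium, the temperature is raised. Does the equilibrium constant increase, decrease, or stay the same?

K depends on temperature via the van 't Hoff relation. The forward reaction is exothermic, so raising T decreases K.

decreases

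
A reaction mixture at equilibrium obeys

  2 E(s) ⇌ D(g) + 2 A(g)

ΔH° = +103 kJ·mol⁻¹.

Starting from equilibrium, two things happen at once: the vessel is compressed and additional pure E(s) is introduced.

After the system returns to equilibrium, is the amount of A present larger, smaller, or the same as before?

decreases

Gas moles: reactants 0, products 3 (Δn_gas = +3). Compression shifts the system toward the side with fewer moles of gas — to the left.
E is a pure solid; its activity is 1 regardless of amount, so Q is unaffected — no shift from this change.
The net shift is to the left. A is a product, so its amount decreases.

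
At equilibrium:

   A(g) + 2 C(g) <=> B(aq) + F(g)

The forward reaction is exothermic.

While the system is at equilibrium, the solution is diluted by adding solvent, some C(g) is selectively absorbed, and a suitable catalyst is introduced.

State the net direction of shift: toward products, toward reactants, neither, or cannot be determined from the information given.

Dilution lowers every aqueous concentration by the same factor. Δn_aq = 1 − 0 = +1, so the system shifts toward the side with more dissolved moles — to the right.
Removing C (g), a reactant, drives the reaction to the left.
A catalyst speeds both forward and reverse rates equally; it changes neither Q nor K — no shift from this change.
The individual effects push in opposite directions; without quantitative information the net direction cannot be determined.

cannot be determined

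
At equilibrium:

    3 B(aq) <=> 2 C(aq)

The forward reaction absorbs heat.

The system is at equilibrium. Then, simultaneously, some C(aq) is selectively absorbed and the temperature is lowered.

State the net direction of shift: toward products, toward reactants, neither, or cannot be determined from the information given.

cannot be determined

Removing C (aq), a product, drives the reaction to the right.
The forward reaction is endothermic. Lowering T favours the exothermic direction — shift to the left.
The individual effects push in opposite directions; without quantitative information the net direction cannot be determined.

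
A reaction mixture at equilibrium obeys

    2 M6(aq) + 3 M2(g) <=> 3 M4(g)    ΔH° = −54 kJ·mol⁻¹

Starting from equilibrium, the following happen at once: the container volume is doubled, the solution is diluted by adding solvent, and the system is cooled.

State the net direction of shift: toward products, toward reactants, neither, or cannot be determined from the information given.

cannot be determined

Gas moles: reactants 3, products 3. Δn_gas = 0, so a volume change leaves Q equal to K — no shift from this change.
Dilution lowers every aqueous concentration by the same factor. Δn_aq = 0 − 2 = -2, so the system shifts toward the side with more dissolved moles — to the left.
The forward reaction is exothermic. Lowering T favours the exothermic direction — shift to the right.
The individual effects push in opposite directions; without quantitative information the net direction cannot be determined.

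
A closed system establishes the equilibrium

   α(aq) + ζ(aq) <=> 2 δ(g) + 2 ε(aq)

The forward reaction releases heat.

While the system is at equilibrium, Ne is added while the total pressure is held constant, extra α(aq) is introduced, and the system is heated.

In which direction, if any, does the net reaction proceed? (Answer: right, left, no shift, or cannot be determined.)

Adding inert gas at constant total pressure expands the volume and lowers every reacting partial pressure. With Δn_gas = 2 − 0 = +2, Q moves away from K toward the side with fewer gas moles, so the system shifts toward the side with more gas moles — to the right.
Adding α (aq), a reactant, drives the reaction to the right.
The forward reaction is exothermic. Raising T favours the endothermic direction — shift to the left.
The individual effects push in opposite directions; without quantitative information the net direction cannot be determined.

cannot be determined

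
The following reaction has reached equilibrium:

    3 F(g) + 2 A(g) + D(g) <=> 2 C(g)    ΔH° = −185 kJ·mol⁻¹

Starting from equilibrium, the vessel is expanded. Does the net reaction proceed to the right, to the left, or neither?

Gas moles: reactants 6, products 2 (Δn_gas = -4). Expansion shifts the system toward the side with more moles of gas — to the left.

left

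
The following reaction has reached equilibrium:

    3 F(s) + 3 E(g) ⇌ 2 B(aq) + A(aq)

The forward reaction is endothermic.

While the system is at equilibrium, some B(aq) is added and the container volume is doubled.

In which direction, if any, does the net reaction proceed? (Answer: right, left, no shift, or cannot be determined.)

left

Adding B (aq), a product, drives the reaction to the left.
Gas moles: reactants 3, products 0 (Δn_gas = -3). Expansion shifts the system toward the side with more moles of gas — to the left.
All effects act in the same direction — net shift to the left.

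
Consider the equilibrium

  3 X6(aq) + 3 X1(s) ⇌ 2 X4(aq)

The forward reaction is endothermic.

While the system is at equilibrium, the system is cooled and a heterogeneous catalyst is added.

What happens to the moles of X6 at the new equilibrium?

The forward reaction is endothermic. Lowering T favours the exothermic direction — shift to the left.
A catalyst speeds both forward and reverse rates equally; it changes neither Q nor K — no shift from this change.
The net shift is to the left. X6 is a reactant, so its amount increases.

increases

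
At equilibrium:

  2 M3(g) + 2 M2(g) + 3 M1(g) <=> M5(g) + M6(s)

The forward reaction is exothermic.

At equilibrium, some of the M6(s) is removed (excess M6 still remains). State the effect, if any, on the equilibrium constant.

unchanged

The equilibrium constant depends only on temperature. This perturbation changes neither the position of equilibrium nor K.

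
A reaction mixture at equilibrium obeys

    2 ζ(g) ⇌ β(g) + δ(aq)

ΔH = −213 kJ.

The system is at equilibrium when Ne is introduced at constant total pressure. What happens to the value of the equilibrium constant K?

unchanged

The equilibrium constant depends only on temperature. This perturbation may move the position of equilibrium, but since T is unchanged, K itself is unchanged.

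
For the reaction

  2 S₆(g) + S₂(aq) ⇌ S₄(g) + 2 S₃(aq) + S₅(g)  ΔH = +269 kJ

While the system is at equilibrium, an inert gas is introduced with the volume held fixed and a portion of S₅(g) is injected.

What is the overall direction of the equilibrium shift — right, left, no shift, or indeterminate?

left

At constant volume, adding an inert gas leaves every reacting species' partial pressure unchanged, so Q is unchanged — no shift from this change.
Adding S₅ (g), a product, drives the reaction to the left.
Only the nonzero effect(s) matter; the net shift is to the left.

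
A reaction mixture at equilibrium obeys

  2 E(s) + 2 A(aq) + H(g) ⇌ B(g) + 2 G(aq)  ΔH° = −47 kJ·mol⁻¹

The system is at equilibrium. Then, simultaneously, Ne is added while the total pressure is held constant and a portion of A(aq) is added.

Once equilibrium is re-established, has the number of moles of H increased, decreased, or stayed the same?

decreases

Adding inert gas at constant total pressure expands the volume, scaling every reacting partial pressure by the same factor. Δn_gas = 1 − 1 = 0, so Q is unchanged — no shift.
Adding A (aq), a reactant, drives the reaction to the right.
The net shift is to the right. H is a reactant, so its amount decreases.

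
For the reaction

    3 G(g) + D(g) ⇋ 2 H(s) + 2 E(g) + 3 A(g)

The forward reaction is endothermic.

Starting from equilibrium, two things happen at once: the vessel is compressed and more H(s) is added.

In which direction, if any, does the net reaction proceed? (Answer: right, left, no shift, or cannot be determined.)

Gas moles: reactants 4, products 5 (Δn_gas = +1). Compression shifts the system toward the side with fewer moles of gas — to the left.
H is a pure solid; its activity is 1 regardless of amount, so Q is unaffected — no shift from this change.
Only the nonzero effect(s) matter; the net shift is to the left.

left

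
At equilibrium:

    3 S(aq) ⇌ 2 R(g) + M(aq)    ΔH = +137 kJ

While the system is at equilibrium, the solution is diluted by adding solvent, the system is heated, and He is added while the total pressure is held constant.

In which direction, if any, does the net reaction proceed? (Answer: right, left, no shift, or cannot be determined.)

Dilution lowers every aqueous concentration by the same factor. Δn_aq = 1 − 3 = -2, so the system shifts toward the side with more dissolved moles — to the left.
The forward reaction is endothermic. Raising T favours the endothermic direction — shift to the right.
Adding inert gas at constant total pressure expands the volume and lowers every reacting partial pressure. With Δn_gas = 2 − 0 = +2, Q moves away from K toward the side with fewer gas moles, so the system shifts toward the side with more gas moles — to the right.
The individual effects push in opposite directions; without quantitative information the net direction cannot be determined.

cannot be determined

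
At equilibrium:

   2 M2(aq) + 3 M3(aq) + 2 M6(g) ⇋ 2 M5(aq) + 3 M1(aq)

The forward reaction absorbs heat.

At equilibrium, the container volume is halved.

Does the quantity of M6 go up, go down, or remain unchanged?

Gas moles: reactants 2, products 0 (Δn_gas = -2). Compression shifts the system toward the side with fewer moles of gas — to the right.
The net shift is to the right. M6 is a reactant, so its amount decreases.

decreases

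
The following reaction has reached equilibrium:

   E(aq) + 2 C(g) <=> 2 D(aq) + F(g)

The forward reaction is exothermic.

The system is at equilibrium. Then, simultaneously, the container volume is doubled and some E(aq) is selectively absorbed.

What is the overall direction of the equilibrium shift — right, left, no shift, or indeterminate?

left

Gas moles: reactants 2, products 1 (Δn_gas = -1). Expansion shifts the system toward the side with more moles of gas — to the left.
Removing E (aq), a reactant, drives the reaction to the left.
All effects act in the same direction — net shift to the left.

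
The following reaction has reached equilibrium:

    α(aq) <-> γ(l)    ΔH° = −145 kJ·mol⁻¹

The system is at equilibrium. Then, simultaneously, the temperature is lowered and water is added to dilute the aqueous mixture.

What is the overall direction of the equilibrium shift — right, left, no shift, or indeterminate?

The forward reaction is exothermic. Lowering T favours the exothermic direction — shift to the right.
Dilution lowers every aqueous concentration by the same factor. Δn_aq = 0 − 1 = -1, so the system shifts toward the side with more dissolved moles — to the left.
The individual effects push in opposite directions; without quantitative information the net direction cannot be determined.

cannot be determined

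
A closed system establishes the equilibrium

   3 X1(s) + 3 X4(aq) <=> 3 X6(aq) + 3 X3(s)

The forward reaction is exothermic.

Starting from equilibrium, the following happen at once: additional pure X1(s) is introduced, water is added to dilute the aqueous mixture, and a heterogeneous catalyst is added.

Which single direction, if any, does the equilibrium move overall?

X1 is a pure solid; its activity is 1 regardless of amount, so Q is unaffected — no shift from this change.
Dilution scales every aqueous concentration by the same factor. Δn_aq = 3 − 3 = 0, so Q is unchanged — no shift.
A catalyst speeds both forward and reverse rates equally; it changes neither Q nor K — no shift from this change.
None of the changes alters Q relative to K, so there is no net shift.

no shift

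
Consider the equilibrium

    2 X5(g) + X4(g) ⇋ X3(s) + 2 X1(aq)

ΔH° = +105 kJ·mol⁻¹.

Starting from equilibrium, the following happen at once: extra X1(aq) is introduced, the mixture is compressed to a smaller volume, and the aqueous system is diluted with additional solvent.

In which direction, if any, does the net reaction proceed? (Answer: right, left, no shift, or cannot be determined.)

Adding X1 (aq), a product, drives the reaction to the left.
Gas moles: reactants 3, products 0 (Δn_gas = -3). Compression shifts the system toward the side with fewer moles of gas — to the right.
Dilution lowers every aqueous concentration by the same factor. Δn_aq = 2 − 0 = +2, so the system shifts toward the side with more dissolved moles — to the right.
The individual effects push in opposite directions; without quantitative information the net direction cannot be determined.

cannot be determined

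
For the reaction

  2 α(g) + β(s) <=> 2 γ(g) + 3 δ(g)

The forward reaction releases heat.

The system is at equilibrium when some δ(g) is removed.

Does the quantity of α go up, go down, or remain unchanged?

Removing δ (g), a product, drives the reaction to the right.
The net shift is to the right. α is a reactant, so its amount decreases.

decreases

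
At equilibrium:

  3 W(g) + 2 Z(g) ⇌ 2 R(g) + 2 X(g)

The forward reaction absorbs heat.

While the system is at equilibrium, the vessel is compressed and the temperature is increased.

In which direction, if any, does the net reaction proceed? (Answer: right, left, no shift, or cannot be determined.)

right

Gas moles: reactants 5, products 4 (Δn_gas = -1). Compression shifts the system toward the side with fewer moles of gas — to the right.
The forward reaction is endothermic. Raising T favours the endothermic direction — shift to the right.
All effects act in the same direction — net shift to the right.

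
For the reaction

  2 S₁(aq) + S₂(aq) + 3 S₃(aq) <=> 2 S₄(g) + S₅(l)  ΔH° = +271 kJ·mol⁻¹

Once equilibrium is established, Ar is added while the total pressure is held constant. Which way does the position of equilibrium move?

right

Adding inert gas at constant total pressure expands the volume and lowers every reacting partial pressure. With Δn_gas = 2 − 0 = +2, Q moves away from K toward the side with fewer gas moles, so the system shifts toward the side with more gas moles — to the right.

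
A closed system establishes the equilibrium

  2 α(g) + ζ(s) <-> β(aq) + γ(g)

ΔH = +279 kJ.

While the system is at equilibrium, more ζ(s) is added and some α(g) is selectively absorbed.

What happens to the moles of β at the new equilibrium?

decreases

ζ is a pure solid; its activity is 1 regardless of amount, so Q is unaffected — no shift from this change.
Removing α (g), a reactant, drives the reaction to the left.
The net shift is to the left. β is a product, so its amount decreases.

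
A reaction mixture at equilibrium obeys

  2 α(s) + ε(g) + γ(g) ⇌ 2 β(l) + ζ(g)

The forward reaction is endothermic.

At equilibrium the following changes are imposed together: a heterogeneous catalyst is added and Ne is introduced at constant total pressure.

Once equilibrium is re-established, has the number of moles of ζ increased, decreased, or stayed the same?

A catalyst speeds both forward and reverse rates equally; it changes neither Q nor K — no shift from this change.
Adding inert gas at constant total pressure expands the volume and lowers every reacting partial pressure. With Δn_gas = 1 − 2 = -1, Q moves away from K toward the side with fewer gas moles, so the system shifts toward the side with more gas moles — to the left.
The net shift is to the left. ζ is a product, so its amount decreases.

decreases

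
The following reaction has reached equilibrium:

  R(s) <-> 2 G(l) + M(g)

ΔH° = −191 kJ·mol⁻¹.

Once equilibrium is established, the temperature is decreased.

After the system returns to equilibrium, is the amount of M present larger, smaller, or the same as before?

increases

The forward reaction is exothermic. Lowering T favours the exothermic direction — shift to the right.
The net shift is to the right. M is a product, so its amount increases.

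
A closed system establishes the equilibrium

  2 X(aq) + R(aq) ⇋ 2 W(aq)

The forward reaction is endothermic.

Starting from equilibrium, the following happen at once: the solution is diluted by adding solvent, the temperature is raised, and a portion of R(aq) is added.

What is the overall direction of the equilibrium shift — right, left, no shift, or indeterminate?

Dilution lowers every aqueous concentration by the same factor. Δn_aq = 2 − 3 = -1, so the system shifts toward the side with more dissolved moles — to the left.
The forward reaction is endothermic. Raising T favours the endothermic direction — shift to the right.
Adding R (aq), a reactant, drives the reaction to the right.
The individual effects push in opposite directions; without quantitative information the net direction cannot be determined.

cannot be determined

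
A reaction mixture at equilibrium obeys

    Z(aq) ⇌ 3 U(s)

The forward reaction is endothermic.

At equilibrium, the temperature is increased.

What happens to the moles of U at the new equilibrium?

increases

The forward reaction is endothermic. Raising T favours the endothermic direction — shift to the right.
The net shift is to the right. U is a product, so its amount increases.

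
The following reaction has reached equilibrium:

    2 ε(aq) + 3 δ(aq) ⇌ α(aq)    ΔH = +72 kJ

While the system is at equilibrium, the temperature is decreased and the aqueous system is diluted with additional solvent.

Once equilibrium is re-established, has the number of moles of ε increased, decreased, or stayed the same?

The forward reaction is endothermic. Lowering T favours the exothermic direction — shift to the left.
Dilution lowers every aqueous concentration by the same factor. Δn_aq = 1 − 5 = -4, so the system shifts toward the side with more dissolved moles — to the left.
The net shift is to the left. ε is a reactant, so its amount increases.

increases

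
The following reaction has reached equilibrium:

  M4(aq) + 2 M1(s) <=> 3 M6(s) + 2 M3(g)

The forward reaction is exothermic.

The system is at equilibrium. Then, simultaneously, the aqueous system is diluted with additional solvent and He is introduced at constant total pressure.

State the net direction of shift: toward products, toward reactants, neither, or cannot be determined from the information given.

Dilution lowers every aqueous concentration by the same factor. Δn_aq = 0 − 1 = -1, so the system shifts toward the side with more dissolved moles — to the left.
Adding inert gas at constant total pressure expands the volume and lowers every reacting partial pressure. With Δn_gas = 2 − 0 = +2, Q moves away from K toward the side with fewer gas moles, so the system shifts toward the side with more gas moles — to the right.
The individual effects push in opposite directions; without quantitative information the net direction cannot be determined.

cannot be determined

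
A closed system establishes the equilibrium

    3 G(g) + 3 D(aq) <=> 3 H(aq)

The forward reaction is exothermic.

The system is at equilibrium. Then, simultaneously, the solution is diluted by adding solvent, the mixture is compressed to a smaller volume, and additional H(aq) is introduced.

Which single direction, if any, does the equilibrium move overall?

cannot be determined

Dilution scales every aqueous concentration by the same factor. Δn_aq = 3 − 3 = 0, so Q is unchanged — no shift.
Gas moles: reactants 3, products 0 (Δn_gas = -3). Compression shifts the system toward the side with fewer moles of gas — to the right.
Adding H (aq), a product, drives the reaction to the left.
The individual effects push in opposite directions; without quantitative information the net direction cannot be determined.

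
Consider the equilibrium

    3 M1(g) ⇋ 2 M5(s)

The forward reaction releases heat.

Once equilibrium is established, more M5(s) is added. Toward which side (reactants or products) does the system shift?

no shift

M5 is a pure solid; its activity is 1 regardless of amount, so Q is unaffected — no shift from this change.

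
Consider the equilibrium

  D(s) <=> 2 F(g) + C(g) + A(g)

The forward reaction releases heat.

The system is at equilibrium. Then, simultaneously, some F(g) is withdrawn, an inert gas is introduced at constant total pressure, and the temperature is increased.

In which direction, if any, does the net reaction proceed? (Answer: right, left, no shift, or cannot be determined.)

cannot be determined

Removing F (g), a product, drives the reaction to the right.
Adding inert gas at constant total pressure expands the volume and lowers every reacting partial pressure. With Δn_gas = 4 − 0 = +4, Q moves away from K toward the side with fewer gas moles, so the system shifts toward the side with more gas moles — to the right.
The forward reaction is exothermic. Raising T favours the endothermic direction — shift to the left.
The individual effects push in opposite directions; without quantitative information the net direction cannot be determined.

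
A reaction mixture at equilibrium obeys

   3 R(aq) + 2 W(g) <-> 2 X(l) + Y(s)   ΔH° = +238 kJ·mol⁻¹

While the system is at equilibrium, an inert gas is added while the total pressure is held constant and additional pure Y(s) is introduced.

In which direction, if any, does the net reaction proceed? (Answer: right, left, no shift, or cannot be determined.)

left

Adding inert gas at constant total pressure expands the volume and lowers every reacting partial pressure. With Δn_gas = 0 − 2 = -2, Q moves away from K toward the side with fewer gas moles, so the system shifts toward the side with more gas moles — to the left.
Y is a pure solid; its activity is 1 regardless of amount, so Q is unaffected — no shift from this change.
Only the nonzero effect(s) matter; the net shift is to the left.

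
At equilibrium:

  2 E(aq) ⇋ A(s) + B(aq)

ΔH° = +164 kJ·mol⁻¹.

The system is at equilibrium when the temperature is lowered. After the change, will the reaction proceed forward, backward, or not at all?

left

The forward reaction is endothermic. Lowering T favours the exothermic direction — shift to the left.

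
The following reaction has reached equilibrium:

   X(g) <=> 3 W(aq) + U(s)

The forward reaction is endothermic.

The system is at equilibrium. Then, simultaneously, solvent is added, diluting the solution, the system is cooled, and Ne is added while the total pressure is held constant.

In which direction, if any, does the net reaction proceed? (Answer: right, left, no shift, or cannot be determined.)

cannot be determined

Dilution lowers every aqueous concentration by the same factor. Δn_aq = 3 − 0 = +3, so the system shifts toward the side with more dissolved moles — to the right.
The forward reaction is endothermic. Lowering T favours the exothermic direction — shift to the left.
Adding inert gas at constant total pressure expands the volume and lowers every reacting partial pressure. With Δn_gas = 0 − 1 = -1, Q moves away from K toward the side with fewer gas moles, so the system shifts toward the side with more gas moles — to the left.
The individual effects push in opposite directions; without quantitative information the net direction cannot be determined.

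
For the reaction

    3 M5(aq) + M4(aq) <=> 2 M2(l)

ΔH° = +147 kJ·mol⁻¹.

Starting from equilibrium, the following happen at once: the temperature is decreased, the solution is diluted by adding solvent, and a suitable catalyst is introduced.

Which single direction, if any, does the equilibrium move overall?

left

The forward reaction is endothermic. Lowering T favours the exothermic direction — shift to the left.
Dilution lowers every aqueous concentration by the same factor. Δn_aq = 0 − 4 = -4, so the system shifts toward the side with more dissolved moles — to the left.
A catalyst speeds both forward and reverse rates equally; it changes neither Q nor K — no shift from this change.
Only the nonzero effect(s) matter; the net shift is to the left.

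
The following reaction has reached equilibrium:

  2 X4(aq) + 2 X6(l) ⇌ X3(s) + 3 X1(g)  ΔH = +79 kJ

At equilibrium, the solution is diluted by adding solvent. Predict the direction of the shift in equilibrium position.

left

Dilution lowers every aqueous concentration by the same factor. Δn_aq = 0 − 2 = -2, so the system shifts toward the side with more dissolved moles — to the left.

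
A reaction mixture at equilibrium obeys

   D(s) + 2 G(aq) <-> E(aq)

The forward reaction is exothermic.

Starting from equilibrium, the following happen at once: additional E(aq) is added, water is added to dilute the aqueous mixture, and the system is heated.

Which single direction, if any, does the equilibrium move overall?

Adding E (aq), a product, drives the reaction to the left.
Dilution lowers every aqueous concentration by the same factor. Δn_aq = 1 − 2 = -1, so the system shifts toward the side with more dissolved moles — to the left.
The forward reaction is exothermic. Raising T favours the endothermic direction — shift to the left.
All effects act in the same direction — net shift to the left.

left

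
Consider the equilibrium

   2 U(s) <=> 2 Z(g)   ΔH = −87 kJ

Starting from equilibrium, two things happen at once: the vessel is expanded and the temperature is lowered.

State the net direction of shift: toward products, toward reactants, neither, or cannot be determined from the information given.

Gas moles: reactants 0, products 2 (Δn_gas = +2). Expansion shifts the system toward the side with more moles of gas — to the right.
The forward reaction is exothermic. Lowering T favours the exothermic direction — shift to the right.
All effects act in the same direction — net shift to the right.

right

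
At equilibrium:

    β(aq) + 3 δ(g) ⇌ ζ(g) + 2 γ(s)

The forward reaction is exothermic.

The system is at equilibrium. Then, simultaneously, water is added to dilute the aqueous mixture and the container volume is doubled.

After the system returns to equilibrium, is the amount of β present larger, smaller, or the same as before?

increases

Dilution lowers every aqueous concentration by the same factor. Δn_aq = 0 − 1 = -1, so the system shifts toward the side with more dissolved moles — to the left.
Gas moles: reactants 3, products 1 (Δn_gas = -2). Expansion shifts the system toward the side with more moles of gas — to the left.
The net shift is to the left. β is a reactant, so its amount increases.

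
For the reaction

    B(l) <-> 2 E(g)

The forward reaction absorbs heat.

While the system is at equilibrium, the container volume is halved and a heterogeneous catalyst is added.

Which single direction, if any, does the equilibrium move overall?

left

Gas moles: reactants 0, products 2 (Δn_gas = +2). Compression shifts the system toward the side with fewer moles of gas — to the left.
A catalyst speeds both forward and reverse rates equally; it changes neither Q nor K — no shift from this change.
Only the nonzero effect(s) matter; the net shift is to the left.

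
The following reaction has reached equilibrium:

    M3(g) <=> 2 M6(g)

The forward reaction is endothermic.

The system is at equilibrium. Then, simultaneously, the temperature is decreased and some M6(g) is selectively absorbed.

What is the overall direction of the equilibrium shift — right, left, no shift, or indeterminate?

The forward reaction is endothermic. Lowering T favours the exothermic direction — shift to the left.
Removing M6 (g), a product, drives the reaction to the right.
The individual effects push in opposite directions; without quantitative information the net direction cannot be determined.

cannot be determined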